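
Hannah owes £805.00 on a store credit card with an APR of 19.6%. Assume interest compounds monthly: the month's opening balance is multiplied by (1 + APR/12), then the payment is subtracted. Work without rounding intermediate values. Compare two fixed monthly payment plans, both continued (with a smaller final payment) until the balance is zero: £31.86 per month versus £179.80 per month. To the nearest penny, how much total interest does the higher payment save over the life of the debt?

Monthly rate r = 19.6%/12 = 1.63333% = 0.0163333.
At £31.86/mo: n = ⌈−ln(1 − rB₀/P)/ln(1+r)⌉ = 33 payments (last £27.09); total interest = total paid − £805.00 = £241.61.
At £179.80/mo: 5 payments (last £123.87); total interest £38.07.
Interest saved = £241.61 − £38.07 = £203.54.

£203.54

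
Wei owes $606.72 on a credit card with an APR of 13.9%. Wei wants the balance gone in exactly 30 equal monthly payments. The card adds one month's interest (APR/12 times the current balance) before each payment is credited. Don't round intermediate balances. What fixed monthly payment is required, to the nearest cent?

$24.06

Monthly rate r = 13.9%/12 = 1.15833% = 0.0115833.
Level-payment amortization: P = B₀·r / (1 − (1+r)^(−n)) = 606.72·0.0115833 / (1 − 1.01158^(−30)).
Denominator 1 − (1+r)^(−30) = 0.292135653.
P = 7.02784 / 0.292135653 ≈ 24.06.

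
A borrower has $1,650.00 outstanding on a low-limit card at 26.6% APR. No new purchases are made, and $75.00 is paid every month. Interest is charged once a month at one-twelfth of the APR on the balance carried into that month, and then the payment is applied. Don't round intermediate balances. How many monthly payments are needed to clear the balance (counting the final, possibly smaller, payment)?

31 payments

Monthly rate r = 26.6%/12 = 2.21667% = 0.0221667.
Recurrence: B ← B·(1+r) − $75.00.
Month 1: interest $36.58; balance after payment $1,611.58.
Month 2: interest $35.72; balance after payment $1,572.30.
Closed form: n = −ln(1 − rB₀/P)/ln(1+r) = −ln(0.51233)/ln(1.02217) ≈ 30.504, so the balance reaches zero during payment 31.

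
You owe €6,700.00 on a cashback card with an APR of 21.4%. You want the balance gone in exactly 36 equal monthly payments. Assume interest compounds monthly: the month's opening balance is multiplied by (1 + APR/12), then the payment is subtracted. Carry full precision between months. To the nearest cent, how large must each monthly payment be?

Monthly rate r = 21.4%/12 = 1.78333% = 0.0178333.
Level-payment amortization: P = B₀·r / (1 − (1+r)^(−n)) = 6700.00·0.0178333 / (1 − 1.01783^(−36)).
Denominator 1 − (1+r)^(−36) = 0.470775558.
P = 119.483 / 0.470775558 ≈ 253.80.

€253.80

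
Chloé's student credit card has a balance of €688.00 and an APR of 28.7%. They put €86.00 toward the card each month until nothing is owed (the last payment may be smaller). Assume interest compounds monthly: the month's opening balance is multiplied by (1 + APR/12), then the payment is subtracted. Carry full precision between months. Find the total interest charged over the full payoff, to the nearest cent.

€84.75

Monthly rate r = 28.7%/12 = 2.39167% = 0.0239167.
Payoff takes n = ⌈−ln(1 − rB₀/P)/ln(1+r)⌉ = ⌈8.985⌉ = 9 payments; the last is €84.75.
Total paid = 8·€86.00 + €84.75 = €772.75.
Total interest = total paid − principal = €772.75 − €688.00 = €84.75.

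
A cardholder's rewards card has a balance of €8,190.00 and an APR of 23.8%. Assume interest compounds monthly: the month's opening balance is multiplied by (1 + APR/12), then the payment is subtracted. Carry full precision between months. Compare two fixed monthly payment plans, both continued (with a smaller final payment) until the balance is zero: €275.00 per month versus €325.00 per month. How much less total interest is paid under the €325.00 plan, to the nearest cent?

Monthly rate r = 23.8%/12 = 1.98333% = 0.0198333.
At €275.00/mo: n = ⌈−ln(1 − rB₀/P)/ln(1+r)⌉ = 46 payments (last €133.36); total interest = total paid − €8,190.00 = €4,318.36.
At €325.00/mo: 36 payments (last €89.58); total interest €3,274.58.
Interest saved = €4,318.36 − €3,274.58 = €1,043.78.

€1,043.78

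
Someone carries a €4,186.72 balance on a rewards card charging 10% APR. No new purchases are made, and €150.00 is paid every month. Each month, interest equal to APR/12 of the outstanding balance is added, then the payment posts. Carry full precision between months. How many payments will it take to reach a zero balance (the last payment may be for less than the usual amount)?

Monthly rate r = 10%/12 = 0.833333% = 0.00833333.
Recurrence: B ← B·(1+r) − €150.00.
Month 1: interest €34.89; balance after payment €4,071.61.
Month 2: interest €33.93; balance after payment €3,955.54.
Closed form: n = −ln(1 − rB₀/P)/ln(1+r) = −ln(0.7674)/ln(1.00833) ≈ 31.901, so the balance reaches zero during payment 32.

32 payments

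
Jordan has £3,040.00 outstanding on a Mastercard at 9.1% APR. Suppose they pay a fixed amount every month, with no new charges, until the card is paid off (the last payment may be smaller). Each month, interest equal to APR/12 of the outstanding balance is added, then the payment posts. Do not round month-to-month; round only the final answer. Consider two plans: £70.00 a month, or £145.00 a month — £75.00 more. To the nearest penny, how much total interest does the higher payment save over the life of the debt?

Monthly rate r = 9.1%/12 = 0.758333% = 0.00758333.
At £70.00/mo: n = ⌈−ln(1 − rB₀/P)/ln(1+r)⌉ = 53 payments (last £61.53); total interest = total paid − £3,040.00 = £661.53.
At £145.00/mo: 23 payments (last £133.36); total interest £283.36.
Interest saved = £661.53 − £283.36 = £378.17.

£378.17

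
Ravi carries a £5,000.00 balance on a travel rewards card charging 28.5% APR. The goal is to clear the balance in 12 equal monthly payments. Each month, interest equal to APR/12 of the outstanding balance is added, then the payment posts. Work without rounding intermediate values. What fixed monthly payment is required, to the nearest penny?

Monthly rate r = 28.5%/12 = 2.375% = 0.02375.
Level-payment amortization: P = B₀·r / (1 − (1+r)^(−n)) = 5000.00·0.02375 / (1 − 1.02375^(−12)).
Denominator 1 − (1+r)^(−12) = 0.245476062.
P = 118.75 / 0.245476062 ≈ 483.75.

£483.75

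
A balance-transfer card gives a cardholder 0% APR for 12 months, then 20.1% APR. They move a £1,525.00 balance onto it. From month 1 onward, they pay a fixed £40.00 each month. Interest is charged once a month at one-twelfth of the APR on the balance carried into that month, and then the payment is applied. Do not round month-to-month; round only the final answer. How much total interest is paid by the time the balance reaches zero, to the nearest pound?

Promo months 1–12 at r₀ = 0%/12 = 0; months 13+ at r₁ = 20.1%/12 = 0.01675.
After month 12 (no interest yet): B = £1,525.00 − 12·£40.00 = £1,045.00.
Then at r₁ with £40.00/mo: n₂ = −ln(1 − r₁·B/P)/ln(1+r₁) ≈ 34.65 → 35 more payments.
Total paid = 46·£40.00 + £25.96 = £1,865.96; interest = £1,865.96 − £1,525.00 = £340.96.

£341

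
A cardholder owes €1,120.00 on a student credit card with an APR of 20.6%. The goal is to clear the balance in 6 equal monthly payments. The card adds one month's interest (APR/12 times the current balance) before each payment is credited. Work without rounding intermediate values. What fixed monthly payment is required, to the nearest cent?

Monthly rate r = 20.6%/12 = 1.71667% = 0.0171667.
Level-payment amortization: P = B₀·r / (1 − (1+r)^(−n)) = 1120.00·0.0171667 / (1 − 1.01717^(−6)).
Denominator 1 − (1+r)^(−6) = 0.097084138.
P = 19.2267 / 0.097084138 ≈ 198.04.

€198.04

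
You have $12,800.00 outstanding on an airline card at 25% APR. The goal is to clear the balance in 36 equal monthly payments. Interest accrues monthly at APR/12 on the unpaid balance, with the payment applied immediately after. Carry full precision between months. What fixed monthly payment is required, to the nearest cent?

Monthly rate r = 25%/12 = 2.08333% = 0.0208333.
Level-payment amortization: P = B₀·r / (1 − (1+r)^(−n)) = 12800.00·0.0208333 / (1 − 1.02083^(−36)).
Denominator 1 − (1+r)^(−36) = 0.523979491.
P = 266.667 / 0.523979491 ≈ 508.93.

$508.93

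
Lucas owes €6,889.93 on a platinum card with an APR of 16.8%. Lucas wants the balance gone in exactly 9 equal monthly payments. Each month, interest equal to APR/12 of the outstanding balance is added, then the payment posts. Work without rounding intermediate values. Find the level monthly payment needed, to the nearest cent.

Monthly rate r = 16.8%/12 = 1.4% = 0.014.
Level-payment amortization: P = B₀·r / (1 − (1+r)^(−n)) = 6889.93·0.014 / (1 − 1.014^(−9)).
Denominator 1 − (1+r)^(−9) = 0.117614414.
P = 96.459 / 0.117614414 ≈ 820.13.

€820.13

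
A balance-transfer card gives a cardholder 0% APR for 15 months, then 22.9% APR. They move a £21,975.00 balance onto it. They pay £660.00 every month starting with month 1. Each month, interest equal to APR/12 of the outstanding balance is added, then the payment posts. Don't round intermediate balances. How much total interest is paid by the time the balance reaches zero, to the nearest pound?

Promo months 1–15 at r₀ = 0%/12 = 0; months 16+ at r₁ = 22.9%/12 = 0.0190833.
After month 15 (no interest yet): B = £21,975.00 − 15·£660.00 = £12,075.00.
Then at r₁ with £660.00/mo: n₂ = −ln(1 − r₁·B/P)/ln(1+r₁) ≈ 22.72 → 23 more payments.
Total paid = 37·£660.00 + £475.41 = £24,895.41; interest = £24,895.41 − £21,975.00 = £2,920.41.

£2,920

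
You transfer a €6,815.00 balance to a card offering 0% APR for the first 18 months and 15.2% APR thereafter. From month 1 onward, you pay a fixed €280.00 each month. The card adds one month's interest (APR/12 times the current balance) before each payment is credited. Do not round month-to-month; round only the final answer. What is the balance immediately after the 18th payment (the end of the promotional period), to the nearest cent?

Promo months 1–18 at r₀ = 0%/12 = 0; months 19+ at r₁ = 15.2%/12 = 0.0126667.
After month 18 (no interest yet): B = €6,815.00 − 18·€280.00 = €1,775.00.

€1,775.00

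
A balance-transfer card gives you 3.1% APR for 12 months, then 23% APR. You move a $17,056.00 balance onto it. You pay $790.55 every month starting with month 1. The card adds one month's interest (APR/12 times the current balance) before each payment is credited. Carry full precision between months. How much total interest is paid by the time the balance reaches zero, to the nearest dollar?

$1,373

Promo months 1–12 at r₀ = 3.1%/12 = 0.00258333; months 13+ at r₁ = 23%/12 = 0.0191667.
After month 12: iterate B ← B·(1+r₀) − $790.55 for 12 months → $7,969.76.
Then at r₁ with $790.55/mo: n₂ = −ln(1 − r₁·B/P)/ln(1+r₁) ≈ 11.31 → 12 more payments.
Total paid = 23·$790.55 + $246.10 = $18,428.75; interest = $18,428.75 − $17,056.00 = $1,372.75.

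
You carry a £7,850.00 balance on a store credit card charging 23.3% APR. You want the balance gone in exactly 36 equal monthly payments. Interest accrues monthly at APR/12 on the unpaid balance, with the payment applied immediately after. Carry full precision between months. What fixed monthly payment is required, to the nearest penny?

£305.10

Monthly rate r = 23.3%/12 = 1.94167% = 0.0194167.
Level-payment amortization: P = B₀·r / (1 − (1+r)^(−n)) = 7850.00·0.0194167 / (1 − 1.01942^(−36)).
Denominator 1 − (1+r)^(−36) = 0.499576459.
P = 152.421 / 0.499576459 ≈ 305.10.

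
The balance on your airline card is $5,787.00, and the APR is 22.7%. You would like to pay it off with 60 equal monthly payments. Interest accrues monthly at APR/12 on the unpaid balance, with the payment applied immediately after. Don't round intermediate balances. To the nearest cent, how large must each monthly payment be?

Monthly rate r = 22.7%/12 = 1.89167% = 0.0189167.
Level-payment amortization: P = B₀·r / (1 − (1+r)^(−n)) = 5787.00·0.0189167 / (1 − 1.01892^(−60)).
Denominator 1 − (1+r)^(−60) = 0.675152125.
P = 109.471 / 0.675152125 ≈ 162.14.

$162.14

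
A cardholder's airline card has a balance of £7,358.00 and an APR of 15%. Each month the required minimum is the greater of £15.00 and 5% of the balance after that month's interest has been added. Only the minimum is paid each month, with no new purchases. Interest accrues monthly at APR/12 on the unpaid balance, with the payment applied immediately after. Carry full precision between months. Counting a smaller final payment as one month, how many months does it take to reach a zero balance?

Monthly rate r = 15%/12 = 1.25% = 0.0125.
While 5% of the post-interest balance exceeds £15.00, each month B ← (B·(1+r))·(1 − 0.05), i.e. B shrinks by the factor (1+r)·0.95 = 0.96187.
This holds for months 1–83. Entering month 84 the balance is £292.15; 5% of the post-interest balance is now below £15.00, so the flat £15.00 minimum applies from here.
From month 84 a fixed £15.00 at rate r clears £292.15 in 23 more payments. Total: 83 + 23 = 106 months.

106 months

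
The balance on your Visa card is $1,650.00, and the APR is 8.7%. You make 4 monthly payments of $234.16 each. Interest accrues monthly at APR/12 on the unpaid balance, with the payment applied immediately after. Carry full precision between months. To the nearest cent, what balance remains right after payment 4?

$751.50

Monthly rate r = 8.7%/12 = 0.725% = 0.00725.
Each month: B ← B·(1+r) − $234.16.
Month 1: interest $11.96; balance after payment $1,427.80.
Month 2: interest $10.35; balance after payment $1,203.99.
Month 3: interest $8.73; balance after payment $978.56.
Month 4: interest $7.09; balance after payment $751.50.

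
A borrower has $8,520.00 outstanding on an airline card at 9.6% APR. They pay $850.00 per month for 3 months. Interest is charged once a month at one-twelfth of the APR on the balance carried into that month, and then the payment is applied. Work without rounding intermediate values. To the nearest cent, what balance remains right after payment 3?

Monthly rate r = 9.6%/12 = 0.8% = 0.008.
Each month: B ← B·(1+r) − $850.00.
Month 1: interest $68.16; balance after payment $7,738.16.
Month 2: interest $61.91; balance after payment $6,950.07.
Month 3: interest $55.60; balance after payment $6,155.67.

$6,155.67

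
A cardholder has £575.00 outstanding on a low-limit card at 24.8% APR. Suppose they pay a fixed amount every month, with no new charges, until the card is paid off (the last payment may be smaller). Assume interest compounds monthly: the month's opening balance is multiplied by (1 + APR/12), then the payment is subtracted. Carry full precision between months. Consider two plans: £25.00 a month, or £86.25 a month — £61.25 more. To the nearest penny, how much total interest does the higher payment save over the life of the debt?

Monthly rate r = 24.8%/12 = 2.06667% = 0.0206667.
At £25.00/mo: n = ⌈−ln(1 − rB₀/P)/ln(1+r)⌉ = 32 payments (last £13.33); total interest = total paid − £575.00 = £213.33.
At £86.25/mo: 8 payments (last £21.46); total interest £50.21.
Interest saved = £213.33 − £50.21 = £163.12.

£163.12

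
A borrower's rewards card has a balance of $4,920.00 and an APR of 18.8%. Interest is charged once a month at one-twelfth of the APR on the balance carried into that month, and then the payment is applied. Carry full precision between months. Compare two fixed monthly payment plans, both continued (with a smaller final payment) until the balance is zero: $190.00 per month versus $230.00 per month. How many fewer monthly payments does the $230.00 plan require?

7 fewer payments

Monthly rate r = 18.8%/12 = 1.56667% = 0.0156667.
At $190.00/mo: n = ⌈−ln(1 − rB₀/P)/ln(1+r)⌉ = 34 payments (last $90.23); total interest = total paid − $4,920.00 = $1,440.23.
At $230.00/mo: 27 payments (last $59.36); total interest $1,119.36.
Payments saved = 34 − 27 = 7.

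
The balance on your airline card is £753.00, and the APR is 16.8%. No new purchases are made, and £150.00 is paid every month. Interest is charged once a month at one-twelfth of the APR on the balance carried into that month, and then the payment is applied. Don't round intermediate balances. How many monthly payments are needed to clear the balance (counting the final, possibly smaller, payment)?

Monthly rate r = 16.8%/12 = 1.4% = 0.014.
Recurrence: B ← B·(1+r) − £150.00.
Month 1: interest £10.54; balance after payment £613.54.
Month 2: interest £8.59; balance after payment £472.13.
Month 3: interest £6.61; balance after payment £328.74.
Month 4: interest £4.60; balance after payment £183.34.
Month 5: interest £2.57; balance after payment £35.91.
Month 6: interest £0.50; balance after payment £0.00.

6 payments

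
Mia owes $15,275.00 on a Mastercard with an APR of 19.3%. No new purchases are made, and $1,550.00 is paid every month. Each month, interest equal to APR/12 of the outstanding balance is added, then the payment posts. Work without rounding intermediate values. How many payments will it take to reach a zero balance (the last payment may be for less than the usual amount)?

Monthly rate r = 19.3%/12 = 1.60833% = 0.0160833.
Recurrence: B ← B·(1+r) − $1,550.00.
Month 1: interest $245.67; balance after payment $13,970.67.
Month 2: interest $224.69; balance after payment $12,645.37.
Closed form: n = −ln(1 − rB₀/P)/ln(1+r) = −ln(0.8415)/ln(1.01608) ≈ 10.816, so the balance reaches zero during payment 11.

11 months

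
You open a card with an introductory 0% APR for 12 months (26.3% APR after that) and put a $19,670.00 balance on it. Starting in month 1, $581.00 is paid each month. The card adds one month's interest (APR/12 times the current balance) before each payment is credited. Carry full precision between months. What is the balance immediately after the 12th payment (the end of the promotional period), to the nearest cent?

$12,698.00

Promo months 1–12 at r₀ = 0%/12 = 0; months 13+ at r₁ = 26.3%/12 = 0.0219167.
After month 12 (no interest yet): B = $19,670.00 − 12·$581.00 = $12,698.00.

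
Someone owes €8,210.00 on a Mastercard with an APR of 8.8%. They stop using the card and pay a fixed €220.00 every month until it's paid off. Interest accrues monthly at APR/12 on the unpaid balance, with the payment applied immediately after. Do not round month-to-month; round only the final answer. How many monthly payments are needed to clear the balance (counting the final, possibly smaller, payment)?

44 payments

Monthly rate r = 8.8%/12 = 0.733333% = 0.00733333.
Recurrence: B ← B·(1+r) − €220.00.
Month 1: interest €60.21; balance after payment €8,050.21.
Month 2: interest €59.03; balance after payment €7,889.24.
Closed form: n = −ln(1 − rB₀/P)/ln(1+r) = −ln(0.72633)/ln(1.00733) ≈ 43.761, so the balance reaches zero during payment 44.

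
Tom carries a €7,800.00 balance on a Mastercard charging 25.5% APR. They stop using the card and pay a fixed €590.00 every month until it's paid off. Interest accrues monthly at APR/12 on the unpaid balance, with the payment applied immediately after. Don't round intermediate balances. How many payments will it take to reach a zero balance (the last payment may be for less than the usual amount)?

16 payments

Monthly rate r = 25.5%/12 = 2.125% = 0.02125.
Recurrence: B ← B·(1+r) − €590.00.
Month 1: interest €165.75; balance after payment €7,375.75.
Month 2: interest €156.73; balance after payment €6,942.48.
Closed form: n = −ln(1 − rB₀/P)/ln(1+r) = −ln(0.71907)/ln(1.02125) ≈ 15.684, so the balance reaches zero during payment 16.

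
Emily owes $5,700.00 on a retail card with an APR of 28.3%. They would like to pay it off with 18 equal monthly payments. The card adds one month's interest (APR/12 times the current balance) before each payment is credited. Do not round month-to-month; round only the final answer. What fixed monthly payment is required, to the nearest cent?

Monthly rate r = 28.3%/12 = 2.35833% = 0.0235833.
Level-payment amortization: P = B₀·r / (1 − (1+r)^(−n)) = 5700.00·0.0235833 / (1 − 1.02358^(−18)).
Denominator 1 − (1+r)^(−18) = 0.342671753.
P = 134.425 / 0.342671753 ≈ 392.29.

$392.29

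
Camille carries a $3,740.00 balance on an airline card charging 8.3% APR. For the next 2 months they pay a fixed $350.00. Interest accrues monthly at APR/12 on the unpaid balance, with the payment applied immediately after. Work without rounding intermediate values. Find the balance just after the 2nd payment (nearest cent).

$3,089.49

Monthly rate r = 8.3%/12 = 0.691667% = 0.00691667.
Each month: B ← B·(1+r) − $350.00.
Month 1: interest $25.87; balance after payment $3,415.87.
Month 2: interest $23.63; balance after payment $3,089.49.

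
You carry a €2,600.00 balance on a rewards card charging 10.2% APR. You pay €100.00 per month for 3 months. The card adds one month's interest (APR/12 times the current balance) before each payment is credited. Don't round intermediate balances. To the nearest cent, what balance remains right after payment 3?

Monthly rate r = 10.2%/12 = 0.85% = 0.0085.
Each month: B ← B·(1+r) − €100.00.
Month 1: interest €22.10; balance after payment €2,522.10.
Month 2: interest €21.44; balance after payment €2,443.54.
Month 3: interest €20.77; balance after payment €2,364.31.

€2,364.31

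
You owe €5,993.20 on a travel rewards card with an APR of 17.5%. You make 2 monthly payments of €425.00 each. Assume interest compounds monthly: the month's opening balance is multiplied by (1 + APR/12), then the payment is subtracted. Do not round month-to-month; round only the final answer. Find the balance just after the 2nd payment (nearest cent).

Monthly rate r = 17.5%/12 = 1.45833% = 0.0145833.
Each month: B ← B·(1+r) − €425.00.
Month 1: interest €87.40; balance after payment €5,655.60.
Month 2: interest €82.48; balance after payment €5,313.08.

€5,313.08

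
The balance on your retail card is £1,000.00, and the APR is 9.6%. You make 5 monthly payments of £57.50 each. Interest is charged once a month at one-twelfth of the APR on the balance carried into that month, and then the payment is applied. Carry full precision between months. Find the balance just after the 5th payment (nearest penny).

Monthly rate r = 9.6%/12 = 0.8% = 0.008.
Each month: B ← B·(1+r) − £57.50.
Month 1: interest £8.00; balance after payment £950.50.
Month 2: interest £7.60; balance after payment £900.60.
Month 3: interest £7.20; balance after payment £850.31.
Month 4: interest £6.80; balance after payment £799.61.
Month 5: interest £6.40; balance after payment £748.51.

£748.51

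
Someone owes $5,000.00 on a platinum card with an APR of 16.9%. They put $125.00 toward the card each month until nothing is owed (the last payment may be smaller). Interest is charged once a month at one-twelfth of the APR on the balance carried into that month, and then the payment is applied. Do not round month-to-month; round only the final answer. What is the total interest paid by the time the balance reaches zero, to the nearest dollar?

Monthly rate r = 16.9%/12 = 1.40833% = 0.0140833.
Payoff takes n = ⌈−ln(1 − rB₀/P)/ln(1+r)⌉ = ⌈59.248⌉ = 60 payments; the last is $31.14.
Total paid = 59·$125.00 + $31.14 = $7,406.14.
Total interest = total paid − principal = $7,406.14 − $5,000.00 = $2,406.14.

$2,406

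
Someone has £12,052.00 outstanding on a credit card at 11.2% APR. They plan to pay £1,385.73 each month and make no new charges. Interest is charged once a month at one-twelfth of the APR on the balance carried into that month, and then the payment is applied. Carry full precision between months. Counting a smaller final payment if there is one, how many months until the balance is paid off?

10 months

Monthly rate r = 11.2%/12 = 0.933333% = 0.00933333.
Recurrence: B ← B·(1+r) − £1,385.73.
Month 1: interest £112.49; balance after payment £10,778.76.
Month 2: interest £100.60; balance after payment £9,493.63.
Closed form: n = −ln(1 − rB₀/P)/ln(1+r) = −ln(0.91883)/ln(1.00933) ≈ 9.113, so the balance reaches zero during payment 10.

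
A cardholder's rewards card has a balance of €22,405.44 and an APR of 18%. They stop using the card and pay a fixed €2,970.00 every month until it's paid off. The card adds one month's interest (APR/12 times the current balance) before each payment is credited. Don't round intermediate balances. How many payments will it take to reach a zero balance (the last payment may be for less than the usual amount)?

9 payments

Monthly rate r = 18%/12 = 1.5% = 0.015.
Recurrence: B ← B·(1+r) − €2,970.00.
Month 1: interest €336.08; balance after payment €19,771.52.
Month 2: interest €296.57; balance after payment €17,098.09.
Closed form: n = −ln(1 − rB₀/P)/ln(1+r) = −ln(0.88684)/ln(1.015) ≈ 8.066, so the balance reaches zero during payment 9.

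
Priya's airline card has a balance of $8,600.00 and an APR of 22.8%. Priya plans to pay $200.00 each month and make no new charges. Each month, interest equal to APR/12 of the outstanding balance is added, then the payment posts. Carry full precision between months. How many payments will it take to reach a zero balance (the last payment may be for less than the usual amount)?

91 payments

Monthly rate r = 22.8%/12 = 1.9% = 0.019.
Recurrence: B ← B·(1+r) − $200.00.
Month 1: interest $163.40; balance after payment $8,563.40.
Month 2: interest $162.70; balance after payment $8,526.10.
Closed form: n = −ln(1 − rB₀/P)/ln(1+r) = −ln(0.183)/ln(1.019) ≈ 90.229, so the balance reaches zero during payment 91.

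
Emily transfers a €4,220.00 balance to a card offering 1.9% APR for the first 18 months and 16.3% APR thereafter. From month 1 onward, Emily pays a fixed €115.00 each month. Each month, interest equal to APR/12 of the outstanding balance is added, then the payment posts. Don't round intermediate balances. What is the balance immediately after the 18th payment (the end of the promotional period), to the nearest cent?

Promo months 1–18 at r₀ = 1.9%/12 = 0.00158333; months 19+ at r₁ = 16.3%/12 = 0.0135833.
After month 18: iterate B ← B·(1+r₀) − €115.00 for 18 months → €2,243.81.

€2,243.81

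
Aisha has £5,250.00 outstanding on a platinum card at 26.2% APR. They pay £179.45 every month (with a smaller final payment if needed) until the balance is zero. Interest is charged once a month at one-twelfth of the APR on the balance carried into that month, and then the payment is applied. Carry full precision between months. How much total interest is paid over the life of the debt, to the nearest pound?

£3,210

Monthly rate r = 26.2%/12 = 2.18333% = 0.0218333.
Payoff takes n = ⌈−ln(1 − rB₀/P)/ln(1+r)⌉ = ⌈47.143⌉ = 48 payments; the last is £25.83.
Total paid = 47·£179.45 + £25.83 = £8,459.98.
Total interest = total paid − principal = £8,459.98 − £5,250.00 = £3,209.98.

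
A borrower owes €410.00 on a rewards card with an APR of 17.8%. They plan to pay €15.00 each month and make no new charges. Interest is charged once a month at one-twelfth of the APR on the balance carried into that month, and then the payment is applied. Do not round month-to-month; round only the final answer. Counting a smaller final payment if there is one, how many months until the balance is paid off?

Monthly rate r = 17.8%/12 = 1.48333% = 0.0148333.
Recurrence: B ← B·(1+r) − €15.00.
Month 1: interest €6.08; balance after payment €401.08.
Month 2: interest €5.95; balance after payment €392.03.
Closed form: n = −ln(1 − rB₀/P)/ln(1+r) = −ln(0.59456)/ln(1.01483) ≈ 35.312, so the balance reaches zero during payment 36.

36 months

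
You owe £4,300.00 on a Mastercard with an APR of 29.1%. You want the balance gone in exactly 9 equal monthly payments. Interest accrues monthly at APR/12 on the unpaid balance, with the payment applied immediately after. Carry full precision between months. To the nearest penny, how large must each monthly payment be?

Monthly rate r = 29.1%/12 = 2.425% = 0.02425.
Level-payment amortization: P = B₀·r / (1 − (1+r)^(−n)) = 4300.00·0.02425 / (1 − 1.02425^(−9)).
Denominator 1 − (1+r)^(−9) = 0.193979205.
P = 104.275 / 0.193979205 ≈ 537.56.

£537.56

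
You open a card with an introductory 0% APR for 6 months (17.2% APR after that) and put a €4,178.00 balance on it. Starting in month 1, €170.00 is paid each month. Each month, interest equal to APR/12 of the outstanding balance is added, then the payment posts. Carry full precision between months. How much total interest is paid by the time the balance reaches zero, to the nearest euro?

€541

Promo months 1–6 at r₀ = 0%/12 = 0; months 7+ at r₁ = 17.2%/12 = 0.0143333.
After month 6 (no interest yet): B = €4,178.00 − 6·€170.00 = €3,158.00.
Then at r₁ with €170.00/mo: n₂ = −ln(1 − r₁·B/P)/ln(1+r₁) ≈ 21.75 → 22 more payments.
Total paid = 27·€170.00 + €128.53 = €4,718.53; interest = €4,718.53 − €4,178.00 = €540.53.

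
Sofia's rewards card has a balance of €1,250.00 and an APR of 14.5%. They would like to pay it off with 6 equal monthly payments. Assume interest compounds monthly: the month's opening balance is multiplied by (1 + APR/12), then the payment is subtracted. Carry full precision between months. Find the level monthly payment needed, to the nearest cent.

Monthly rate r = 14.5%/12 = 1.20833% = 0.0120833.
Level-payment amortization: P = B₀·r / (1 − (1+r)^(−n)) = 1250.00·0.0120833 / (1 − 1.01208^(−6)).
Denominator 1 − (1+r)^(−6) = 0.0695300296.
P = 15.1042 / 0.0695300296 ≈ 217.23.

€217.23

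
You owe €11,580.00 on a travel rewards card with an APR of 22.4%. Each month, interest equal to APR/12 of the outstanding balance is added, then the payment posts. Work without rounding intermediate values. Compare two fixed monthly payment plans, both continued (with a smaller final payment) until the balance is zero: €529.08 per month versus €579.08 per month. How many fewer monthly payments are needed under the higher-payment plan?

Monthly rate r = 22.4%/12 = 1.86667% = 0.0186667.
At €529.08/mo: n = ⌈−ln(1 − rB₀/P)/ln(1+r)⌉ = 29 payments (last €211.26); total interest = total paid − €11,580.00 = €3,445.50.
At €579.08/mo: 26 payments (last €154.27); total interest €3,051.27.
Payments saved = 29 − 26 = 3.

3 fewer payments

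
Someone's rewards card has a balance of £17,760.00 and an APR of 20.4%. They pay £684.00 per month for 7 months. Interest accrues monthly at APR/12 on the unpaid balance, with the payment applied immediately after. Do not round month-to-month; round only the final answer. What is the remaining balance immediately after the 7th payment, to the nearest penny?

Monthly rate r = 20.4%/12 = 1.7% = 0.017.
Each month: B ← B·(1+r) − £684.00.
Month 1: interest £301.92; balance after payment £17,377.92.
Month 2: interest £295.42; balance after payment £16,989.34.
Month 3: interest £288.82; balance after payment £16,594.16.
Month 4: interest £282.10; balance after payment £16,192.26.
Month 5: interest £275.27; balance after payment £15,783.53.
Month 6: interest £268.32; balance after payment £15,367.85.
Month 7: interest £261.25; balance after payment £14,945.11.

£14,945.11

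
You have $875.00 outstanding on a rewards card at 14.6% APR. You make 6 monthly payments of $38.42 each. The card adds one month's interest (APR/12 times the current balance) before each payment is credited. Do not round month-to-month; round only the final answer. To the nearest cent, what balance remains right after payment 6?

$703.20

Monthly rate r = 14.6%/12 = 1.21667% = 0.0121667.
Each month: B ← B·(1+r) − $38.42.
Month 1: interest $10.65; balance after payment $847.23.
Month 2: interest $10.31; balance after payment $819.11.
Month 3: interest $9.97; balance after payment $790.66.
Month 4: interest $9.62; balance after payment $761.86.
Month 5: interest $9.27; balance after payment $732.71.
Month 6: interest $8.91; balance after payment $703.20.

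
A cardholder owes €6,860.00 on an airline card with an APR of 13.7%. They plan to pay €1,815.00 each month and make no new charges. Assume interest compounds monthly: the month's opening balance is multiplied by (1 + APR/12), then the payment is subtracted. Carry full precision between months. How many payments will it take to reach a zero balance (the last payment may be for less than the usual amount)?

Monthly rate r = 13.7%/12 = 1.14167% = 0.0114167.
Recurrence: B ← B·(1+r) − €1,815.00.
Month 1: interest €78.32; balance after payment €5,123.32.
Month 2: interest €58.49; balance after payment €3,366.81.
Month 3: interest €38.44; balance after payment €1,590.25.
Month 4: interest €18.16; balance after payment €0.00.

4 payments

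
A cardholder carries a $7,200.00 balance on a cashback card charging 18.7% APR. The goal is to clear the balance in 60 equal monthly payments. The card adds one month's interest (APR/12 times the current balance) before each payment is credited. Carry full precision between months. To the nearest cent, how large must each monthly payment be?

Monthly rate r = 18.7%/12 = 1.55833% = 0.0155833.
Level-payment amortization: P = B₀·r / (1 − (1+r)^(−n)) = 7200.00·0.0155833 / (1 − 1.01558^(−60)).
Denominator 1 − (1+r)^(−60) = 0.604573205.
P = 112.2 / 0.604573205 ≈ 185.59.

$185.59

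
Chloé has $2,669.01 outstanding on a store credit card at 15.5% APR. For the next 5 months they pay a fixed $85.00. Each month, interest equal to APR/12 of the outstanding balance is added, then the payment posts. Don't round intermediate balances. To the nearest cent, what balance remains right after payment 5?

Monthly rate r = 15.5%/12 = 1.29167% = 0.0129167.
Each month: B ← B·(1+r) − $85.00.
Month 1: interest $34.47; balance after payment $2,618.48.
Month 2: interest $33.82; balance after payment $2,567.31.
Month 3: interest $33.16; balance after payment $2,515.47.
Month 4: interest $32.49; balance after payment $2,462.96.
Month 5: interest $31.81; balance after payment $2,409.77.

$2,409.77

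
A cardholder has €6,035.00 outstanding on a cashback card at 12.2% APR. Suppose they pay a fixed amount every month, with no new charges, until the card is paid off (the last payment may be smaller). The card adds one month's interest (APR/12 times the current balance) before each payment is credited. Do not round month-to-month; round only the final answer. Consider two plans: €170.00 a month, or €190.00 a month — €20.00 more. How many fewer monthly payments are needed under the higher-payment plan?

Monthly rate r = 12.2%/12 = 1.01667% = 0.0101667.
At €170.00/mo: n = ⌈−ln(1 − rB₀/P)/ln(1+r)⌉ = 45 payments (last €44.63); total interest = total paid − €6,035.00 = €1,489.63.
At €190.00/mo: 39 payments (last €105.26); total interest €1,290.26.
Payments saved = 45 − 39 = 6.

6 fewer payments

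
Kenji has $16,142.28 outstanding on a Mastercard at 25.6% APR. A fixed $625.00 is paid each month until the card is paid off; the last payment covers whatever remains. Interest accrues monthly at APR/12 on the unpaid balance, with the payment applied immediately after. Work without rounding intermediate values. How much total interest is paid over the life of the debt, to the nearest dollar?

Monthly rate r = 25.6%/12 = 2.13333% = 0.0213333.
Payoff takes n = ⌈−ln(1 − rB₀/P)/ln(1+r)⌉ = ⌈37.932⌉ = 38 payments; the last is $583.05.
Total paid = 37·$625.00 + $583.05 = $23,708.05.
Total interest = total paid − principal = $23,708.05 − $16,142.28 = $7,565.77.

$7,566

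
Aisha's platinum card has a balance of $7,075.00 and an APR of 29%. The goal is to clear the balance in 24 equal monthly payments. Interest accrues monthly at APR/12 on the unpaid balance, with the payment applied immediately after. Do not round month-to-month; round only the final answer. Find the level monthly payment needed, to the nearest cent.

$391.95

Monthly rate r = 29%/12 = 2.41667% = 0.0241667.
Level-payment amortization: P = B₀·r / (1 − (1+r)^(−n)) = 7075.00·0.0241667 / (1 − 1.02417^(−24)).
Denominator 1 − (1+r)^(−24) = 0.436226425.
P = 170.979 / 0.436226425 ≈ 391.95.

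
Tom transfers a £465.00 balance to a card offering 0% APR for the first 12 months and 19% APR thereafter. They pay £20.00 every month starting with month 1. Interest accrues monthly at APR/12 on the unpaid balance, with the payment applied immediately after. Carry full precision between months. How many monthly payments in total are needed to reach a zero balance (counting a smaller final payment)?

25 months

Promo months 1–12 at r₀ = 0%/12 = 0; months 13+ at r₁ = 19%/12 = 0.0158333.
After month 12 (no interest yet): B = £465.00 − 12·£20.00 = £225.00.
Then at r₁ with £20.00/mo: n₂ = −ln(1 − r₁·B/P)/ln(1+r₁) ≈ 12.49 → 13 more payments.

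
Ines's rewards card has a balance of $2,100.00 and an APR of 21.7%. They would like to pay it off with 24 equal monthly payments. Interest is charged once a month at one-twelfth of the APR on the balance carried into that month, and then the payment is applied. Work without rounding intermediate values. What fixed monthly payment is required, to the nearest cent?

$108.63

Monthly rate r = 21.7%/12 = 1.80833% = 0.0180833.
Level-payment amortization: P = B₀·r / (1 − (1+r)^(−n)) = 2100.00·0.0180833 / (1 − 1.01808^(−24)).
Denominator 1 − (1+r)^(−24) = 0.349570647.
P = 37.975 / 0.349570647 ≈ 108.63.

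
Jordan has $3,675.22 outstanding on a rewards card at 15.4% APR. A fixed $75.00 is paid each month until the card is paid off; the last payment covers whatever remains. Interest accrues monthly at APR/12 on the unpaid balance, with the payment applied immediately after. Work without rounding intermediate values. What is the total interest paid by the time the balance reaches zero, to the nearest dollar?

Monthly rate r = 15.4%/12 = 1.28333% = 0.0128333.
Payoff takes n = ⌈−ln(1 − rB₀/P)/ln(1+r)⌉ = ⌈77.731⌉ = 78 payments; the last is $54.94.
Total paid = 77·$75.00 + $54.94 = $5,829.94.
Total interest = total paid − principal = $5,829.94 − $3,675.22 = $2,154.72.

$2,155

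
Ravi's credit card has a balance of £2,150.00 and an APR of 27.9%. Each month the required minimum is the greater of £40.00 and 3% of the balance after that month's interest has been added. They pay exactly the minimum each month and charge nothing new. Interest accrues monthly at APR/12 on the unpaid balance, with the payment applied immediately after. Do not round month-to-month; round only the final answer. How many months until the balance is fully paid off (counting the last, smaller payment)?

129 months

Monthly rate r = 27.9%/12 = 2.325% = 0.02325.
While 3% of the post-interest balance exceeds £40.00, each month B ← (B·(1+r))·(1 − 0.03), i.e. B shrinks by the factor (1+r)·0.97 = 0.99255.
This holds for months 1–67. Entering month 68 the balance is £1,302.93; 3% of the post-interest balance is now below £40.00, so the flat £40.00 minimum applies from here.
From month 68 a fixed £40.00 at rate r clears £1,302.93 in 62 more payments. Total: 67 + 62 = 129 months.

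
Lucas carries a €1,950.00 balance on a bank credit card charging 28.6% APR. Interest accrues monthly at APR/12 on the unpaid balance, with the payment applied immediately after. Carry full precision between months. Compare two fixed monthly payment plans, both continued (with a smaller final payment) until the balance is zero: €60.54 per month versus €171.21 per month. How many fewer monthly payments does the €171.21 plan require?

48 fewer payments

Monthly rate r = 28.6%/12 = 2.38333% = 0.0238333.
At €60.54/mo: n = ⌈−ln(1 − rB₀/P)/ln(1+r)⌉ = 62 payments (last €58.72); total interest = total paid − €1,950.00 = €1,801.66.
At €171.21/mo: 14 payments (last €76.83); total interest €352.56.
Payments saved = 62 − 14 = 48.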